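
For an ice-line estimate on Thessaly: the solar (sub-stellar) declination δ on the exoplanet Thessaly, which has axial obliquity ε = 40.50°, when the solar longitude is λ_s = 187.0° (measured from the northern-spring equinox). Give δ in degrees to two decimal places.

sin δ = sin ε · sin λ_s = sin 40.50° × sin 187.0° = -0.079148.
δ = arcsin(-0.079148) = -4.54°.

δ = -4.54°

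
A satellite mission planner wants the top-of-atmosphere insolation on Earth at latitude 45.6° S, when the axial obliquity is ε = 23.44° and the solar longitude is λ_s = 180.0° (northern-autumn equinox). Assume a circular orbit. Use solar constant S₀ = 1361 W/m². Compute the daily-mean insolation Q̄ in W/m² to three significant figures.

Solar declination: sin δ = sin ε · sin λ_s = sin 23.44° × sin 180.0° = 0.00000, so δ = +0.000°.
cos H₀ = −tan(-45.6°) tan(+0.000°) = 0.0000, H₀ = 1.5708 rad.
Bracket: H₀ sin φ sin δ + cos φ cos δ sin H₀ = 1.5708×-0.71447×0.00000 + 0.69966×1.00000×1.00000 = -0.000000 + 0.699660 = 0.699660.
Q̄ = (S₀/π) × [bracket] = (1361/π) × 0.699660 = 303.1 W/m².

Q̄ ≈ 303 W/m²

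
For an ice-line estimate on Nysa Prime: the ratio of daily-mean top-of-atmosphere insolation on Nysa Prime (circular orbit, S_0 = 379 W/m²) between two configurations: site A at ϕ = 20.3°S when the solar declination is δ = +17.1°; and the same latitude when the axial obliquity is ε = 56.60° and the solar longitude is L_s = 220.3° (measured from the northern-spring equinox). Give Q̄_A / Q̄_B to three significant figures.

— Configuration A (ϕ=-20.3°):
cos h₀ = −tan(-20.3°) tan(+17.100°) = 0.1138, h₀ = 1.4567 rad.
Bracket: h₀ sin ϕ sin δ + cos ϕ cos δ sin h₀ = 1.4567×-0.34694×0.29404 + 0.93789×0.95579×0.99350 = -0.148604 + 0.890599 = 0.741995.
Q̄ = (S_0/π) × [bracket] = (379/π) × 0.741995 = 89.514 W/m².
— Configuration B (ϕ=-20.3°):
Solar declination: sin δ = sin ε · sin L_s = sin 56.60° × sin 220.3° = -0.53997, so δ = -32.682°.
cos h₀ = −tan(-20.3°) tan(-32.682°) = -0.2373, h₀ = 1.8104 rad.
Bracket: h₀ sin ϕ sin δ + cos ϕ cos δ sin h₀ = 1.8104×-0.34694×-0.53997 + 0.93789×0.84168×0.97143 = 0.339155 + 0.766850 = 1.106005.
Q̄ = (S_0/π) × [bracket] = (379/π) × 1.106005 = 133.43 W/m².
Ratio Q̄_A / Q̄_B = 89.514 / 133.43 = 0.6709.

Q̄_A / Q̄_B ≈ 0.671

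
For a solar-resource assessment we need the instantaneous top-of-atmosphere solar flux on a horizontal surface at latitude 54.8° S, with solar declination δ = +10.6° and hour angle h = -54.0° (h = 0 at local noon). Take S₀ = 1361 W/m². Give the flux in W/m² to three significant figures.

249 W/m²

cos θ_z = sin φ sin δ + cos φ cos δ cos h = -0.150315 + 0.333037 = 0.182722.
Flux = S₀ · cos θ_z = 1361 × 0.182722 = 248.7 W/m².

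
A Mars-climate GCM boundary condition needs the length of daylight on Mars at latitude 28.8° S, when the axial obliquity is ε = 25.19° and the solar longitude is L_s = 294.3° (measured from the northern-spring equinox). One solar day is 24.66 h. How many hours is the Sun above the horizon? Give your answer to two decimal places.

Solar declination: sin δ = sin ε · sin L_s = sin 25.19° × sin 294.3° = -0.38791, so δ = -22.825°.
cos h₀ = −tan ϕ · tan δ = −tan(-28.8°) × tan(-22.825°) = -0.2314, so h₀ = 1.8043 rad = 103.38°.
Daylight = 2h₀/(2π) × 24.66 h = (1.8043/π) × 24.66 = 14.16 h.

14.16 h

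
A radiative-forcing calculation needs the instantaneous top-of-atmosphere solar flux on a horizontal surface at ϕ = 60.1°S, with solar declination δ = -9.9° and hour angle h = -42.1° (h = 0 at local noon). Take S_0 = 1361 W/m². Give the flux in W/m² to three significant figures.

cos θ_z = sin ϕ sin δ + cos ϕ cos δ cos h = 0.149045 + 0.364358 = 0.513403.
Flux = S_0 · cos θ_z = 1361 × 0.513403 = 698.7 W/m².

699 W/m²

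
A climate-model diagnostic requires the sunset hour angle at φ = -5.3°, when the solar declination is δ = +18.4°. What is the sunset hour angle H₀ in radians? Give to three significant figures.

H₀ = 1.54 rad

cos H₀ = −tan φ · tan δ = −tan(-5.3°) × tan(+18.400°) = 0.0309, so H₀ = 1.5399 rad = 88.23°.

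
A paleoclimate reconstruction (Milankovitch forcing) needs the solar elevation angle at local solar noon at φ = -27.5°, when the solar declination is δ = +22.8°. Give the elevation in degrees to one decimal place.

39.7°

At local noon the hour angle is zero, so the zenith angle equals |φ − δ| = |-27.5° − (+22.800°)| = 50.300°.
Elevation = 90° − 50.300° = 39.7°.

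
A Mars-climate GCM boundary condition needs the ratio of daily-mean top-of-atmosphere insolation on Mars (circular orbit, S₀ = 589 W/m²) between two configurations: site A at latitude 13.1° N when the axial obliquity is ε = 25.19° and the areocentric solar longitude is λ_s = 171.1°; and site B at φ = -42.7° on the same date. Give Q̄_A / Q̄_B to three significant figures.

Q̄_A / Q̄_B ≈ 1.50

— Configuration A (φ=+13.1°):
sin δ = sin 25.19° × sin 171.1° = 0.06585, so δ = +3.776°.
cos H₀ = −tan(+13.1°) tan(+3.776°) = -0.0154, H₀ = 1.5862 rad.
Bracket: H₀ sin φ sin δ + cos φ cos δ sin H₀ = 1.5862×0.22665×0.06585 + 0.97398×0.99783×0.99988 = 0.023674 + 0.971750 = 0.995424.
Q̄ = (S₀/π) × [bracket] = (589/π) × 0.995424 = 186.63 W/m².
— Configuration B (φ=-42.7°):
cos H₀ = −tan(-42.7°) tan(+3.776°) = 0.0609, H₀ = 1.5099 rad.
Bracket: H₀ sin φ sin δ + cos φ cos δ sin H₀ = 1.5099×-0.67816×0.06585 + 0.73491×0.99783×0.99814 = -0.067427 + 0.731951 = 0.664524.
Q̄ = (S₀/π) × [bracket] = (589/π) × 0.664524 = 124.59 W/m².
Ratio Q̄_A / Q̄_B = 186.63 / 124.59 = 1.498.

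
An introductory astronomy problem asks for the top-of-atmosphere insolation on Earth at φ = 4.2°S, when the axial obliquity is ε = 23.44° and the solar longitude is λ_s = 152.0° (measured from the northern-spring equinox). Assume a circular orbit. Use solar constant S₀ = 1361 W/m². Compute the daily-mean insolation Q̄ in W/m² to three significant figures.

Q̄ ≈ 415 W/m²

Solar declination: sin δ = sin ε · sin λ_s = sin 23.44° × sin 152.0° = 0.18675, so δ = +10.763°.
cos H₀ = −tan(-4.2°) tan(+10.763°) = 0.0140, H₀ = 1.5568 rad.
Bracket: H₀ sin φ sin δ + cos φ cos δ sin H₀ = 1.5568×-0.07324×0.18675 + 0.99731×0.98241×0.99990 = -0.021293 + 0.979669 = 0.958376.
Q̄ = (S₀/π) × [bracket] = (1361/π) × 0.958376 = 415.2 W/m².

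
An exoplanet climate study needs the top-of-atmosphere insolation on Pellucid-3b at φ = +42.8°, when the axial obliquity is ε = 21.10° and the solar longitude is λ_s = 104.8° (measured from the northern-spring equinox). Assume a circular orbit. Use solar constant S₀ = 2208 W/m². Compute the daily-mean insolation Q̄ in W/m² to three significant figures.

Q̄ ≈ 773 W/m²

Solar declination: sin δ = sin ε · sin λ_s = sin 21.10° × sin 104.8° = 0.34805, so δ = +20.368°.
cos H₀ = −tan(+42.8°) tan(+20.368°) = -0.3438, H₀ = 1.9218 rad.
Bracket: H₀ sin φ sin δ + cos φ cos δ sin H₀ = 1.9218×0.67944×0.34805 + 0.73373×0.93747×0.93904 = 0.454466 + 0.645919 = 1.100385.
Q̄ = (S₀/π) × [bracket] = (2208/π) × 1.100385 = 773.4 W/m².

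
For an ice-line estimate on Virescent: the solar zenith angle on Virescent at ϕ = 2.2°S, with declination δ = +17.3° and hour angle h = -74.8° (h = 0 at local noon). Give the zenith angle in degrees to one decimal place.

θ_z = 76.2°

cos θ_z = sin ϕ sin δ + cos ϕ cos δ cos h = -0.011416 + 0.250143 = 0.238727.
θ_z = arccos(0.238727) = 76.2°.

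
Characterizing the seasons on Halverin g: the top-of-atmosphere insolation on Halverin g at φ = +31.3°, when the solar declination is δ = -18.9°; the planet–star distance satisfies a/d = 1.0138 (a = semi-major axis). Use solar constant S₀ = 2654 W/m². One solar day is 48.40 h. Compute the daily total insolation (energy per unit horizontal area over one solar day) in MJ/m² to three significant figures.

85.0 MJ/m²

cos H₀ = −tan(+31.3°) tan(-18.900°) = 0.2082, H₀ = 1.3611 rad.
Bracket: H₀ sin φ sin δ + cos φ cos δ sin H₀ = 1.3611×0.51952×-0.32392 + 0.85446×0.94609×0.97809 = -0.229050 + 0.790684 = 0.561634.
Inverse-square distance factor (a/d)² = 1.0138² = 1.027790.
Q̄ = (S₀/π) × 1.027790 × [bracket] = (2654/π) × 1.027790 × 0.561634 = 487.65 W/m².
Daily total = Q̄ × 48.40 h × 3600 s/h = 487.65 × 48.40 × 3600 / 10⁶ = 84.97 MJ/m².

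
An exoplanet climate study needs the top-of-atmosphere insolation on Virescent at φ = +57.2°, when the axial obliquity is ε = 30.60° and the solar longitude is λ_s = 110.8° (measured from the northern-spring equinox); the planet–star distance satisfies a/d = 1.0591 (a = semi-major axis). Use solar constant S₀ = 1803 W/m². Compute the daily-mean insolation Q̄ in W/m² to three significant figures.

Solar declination: sin δ = sin ε · sin λ_s = sin 30.60° × sin 110.8° = 0.47586, so δ = +28.416°.
cos H₀ = −tan(+57.2°) tan(+28.416°) = -0.8395, H₀ = 2.5672 rad.
Bracket: H₀ sin φ sin δ + cos φ cos δ sin H₀ = 2.5672×0.84057×0.47586 + 0.54171×0.87952×0.54329 = 1.026864 + 0.258848 = 1.285712.
Inverse-square distance factor (a/d)² = 1.0591² = 1.121693.
Q̄ = (S₀/π) × 1.121693 × [bracket] = (1803/π) × 1.121693 × 1.285712 = 827.7 W/m².

Q̄ ≈ 828 W/m²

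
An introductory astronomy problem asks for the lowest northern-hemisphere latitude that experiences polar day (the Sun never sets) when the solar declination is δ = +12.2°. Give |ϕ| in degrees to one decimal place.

|ϕ| = 77.8°

Polar day requires cos h₀ = −tan ϕ tan δ ≤ −1, i.e. tan ϕ tan δ ≥ 1.
The boundary is |tan ϕ| · |tan δ| = 1, so |ϕ| = 90° − |δ| = 90° − 12.2° = 77.8° in the northern hemisphere.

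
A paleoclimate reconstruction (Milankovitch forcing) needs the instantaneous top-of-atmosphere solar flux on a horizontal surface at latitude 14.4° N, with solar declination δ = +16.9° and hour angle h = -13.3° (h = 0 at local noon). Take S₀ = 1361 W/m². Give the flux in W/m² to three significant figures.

cos θ_z = sin φ sin δ + cos φ cos δ cos h = 0.072295 + 0.901897 = 0.974192.
Flux = S₀ · cos θ_z = 1361 × 0.974192 = 1326 W/m².

1.33e+03 W/m²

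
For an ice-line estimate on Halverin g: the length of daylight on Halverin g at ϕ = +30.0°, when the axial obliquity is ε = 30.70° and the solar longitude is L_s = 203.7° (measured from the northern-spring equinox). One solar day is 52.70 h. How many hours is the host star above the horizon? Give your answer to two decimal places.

24.31 h

Solar declination: sin δ = sin ε · sin L_s = sin 30.70° × sin 203.7° = -0.20521, so δ = -11.842°.
cos h₀ = −tan ϕ · tan δ = −tan(+30.0°) × tan(-11.842°) = 0.1211, so h₀ = 1.4494 rad = 83.05°.
Daylight = 2h₀/(2π) × 52.70 h = (1.4494/π) × 52.70 = 24.31 h.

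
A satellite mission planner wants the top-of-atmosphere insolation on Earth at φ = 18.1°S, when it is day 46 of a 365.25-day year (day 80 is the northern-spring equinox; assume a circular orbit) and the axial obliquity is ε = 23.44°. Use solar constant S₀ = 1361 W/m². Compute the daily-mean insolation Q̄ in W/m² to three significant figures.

Solar longitude: λ_s = 360° × (46 − 80)/365.25 = -33.511°, i.e. -33.511° + 360° = 326.489°.
sin δ = sin 23.44° × sin 326.489° = -0.21962, so δ = -12.687°.
cos H₀ = −tan(-18.1°) tan(-12.687°) = -0.0736, H₀ = 1.6444 rad.
Bracket: H₀ sin φ sin δ + cos φ cos δ sin H₀ = 1.6444×-0.31068×-0.21962 + 0.95052×0.97559×0.99729 = 0.112200 + 0.924805 = 1.037005.
Q̄ = (S₀/π) × [bracket] = (1361/π) × 1.037005 = 449.3 W/m².

Q̄ ≈ 449 W/m²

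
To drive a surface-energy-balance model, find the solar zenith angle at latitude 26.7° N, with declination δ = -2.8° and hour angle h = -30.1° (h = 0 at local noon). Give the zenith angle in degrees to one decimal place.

cos θ_z = sin φ sin δ + cos φ cos δ cos h = -0.021949 + 0.771979 = 0.750030.
θ_z = arccos(0.750030) = 41.4°.

θ_z = 41.4°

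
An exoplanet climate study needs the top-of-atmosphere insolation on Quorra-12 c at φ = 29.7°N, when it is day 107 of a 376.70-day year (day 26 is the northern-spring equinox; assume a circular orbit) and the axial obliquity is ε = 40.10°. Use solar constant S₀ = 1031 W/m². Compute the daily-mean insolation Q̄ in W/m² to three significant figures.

Solar longitude: λ_s = 360° × (107 − 26)/376.70 = 77.409°.
sin δ = sin 40.10° × sin 77.409° = 0.62863, so δ = +38.949°.
cos H₀ = −tan(+29.7°) tan(+38.949°) = -0.4611, H₀ = 2.0500 rad.
Bracket: H₀ sin φ sin δ + cos φ cos δ sin H₀ = 2.0500×0.49546×0.62863 + 0.86863×0.77770×0.88737 = 0.638495 + 0.599448 = 1.237943.
Q̄ = (S₀/π) × [bracket] = (1031/π) × 1.237943 = 406.3 W/m².

Q̄ ≈ 406 W/m²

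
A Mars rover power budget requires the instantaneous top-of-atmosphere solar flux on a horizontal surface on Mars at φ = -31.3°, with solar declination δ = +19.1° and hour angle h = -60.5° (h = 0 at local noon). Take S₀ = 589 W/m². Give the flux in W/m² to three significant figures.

cos θ_z = sin φ sin δ + cos φ cos δ cos h = -0.169996 + 0.397593 = 0.227597.
Flux = S₀ · cos θ_z = 589 × 0.227597 = 134.1 W/m².

134 W/m²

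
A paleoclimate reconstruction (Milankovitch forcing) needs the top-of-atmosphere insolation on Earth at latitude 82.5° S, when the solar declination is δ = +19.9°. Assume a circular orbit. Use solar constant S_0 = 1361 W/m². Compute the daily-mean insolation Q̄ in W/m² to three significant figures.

Q̄ ≈ 0.00 W/m²

cos h₀ = −tan(-82.5°) tan(+19.900°) = 2.7496 ≥ 1 ⇒ polar night, h₀ = 0 and Q̄ = 0.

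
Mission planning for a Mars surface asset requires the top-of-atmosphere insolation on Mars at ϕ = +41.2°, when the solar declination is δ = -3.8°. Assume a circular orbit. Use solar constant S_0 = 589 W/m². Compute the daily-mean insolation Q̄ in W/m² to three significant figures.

cos h₀ = −tan(+41.2°) tan(-3.800°) = 0.0581, h₀ = 1.5126 rad.
Bracket: h₀ sin ϕ sin δ + cos ϕ cos δ sin h₀ = 1.5126×0.65869×-0.06627 + 0.75241×0.99780×0.99831 = -0.066027 + 0.749486 = 0.683459.
Q̄ = (S_0/π) × [bracket] = (589/π) × 0.683459 = 128.1 W/m².

Q̄ ≈ 128 W/m²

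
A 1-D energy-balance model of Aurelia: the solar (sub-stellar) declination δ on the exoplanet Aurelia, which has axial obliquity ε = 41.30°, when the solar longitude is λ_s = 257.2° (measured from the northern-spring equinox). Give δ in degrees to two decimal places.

sin δ = sin ε · sin λ_s = sin 41.30° × sin 257.2° = -0.643600.
δ = arcsin(-0.643600) = -40.06°.

δ = -40.06°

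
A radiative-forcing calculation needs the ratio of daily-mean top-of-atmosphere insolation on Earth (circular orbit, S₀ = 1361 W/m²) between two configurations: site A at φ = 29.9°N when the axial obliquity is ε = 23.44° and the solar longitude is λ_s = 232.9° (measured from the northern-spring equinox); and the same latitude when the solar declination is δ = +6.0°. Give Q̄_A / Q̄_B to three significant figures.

Q̄_A / Q̄_B ≈ 0.623

— Configuration A (φ=+29.9°):
Solar declination: sin δ = sin ε · sin λ_s = sin 23.44° × sin 232.9° = -0.31727, so δ = -18.498°.
cos H₀ = −tan(+29.9°) tan(-18.498°) = 0.1924, H₀ = 1.3772 rad.
Bracket: H₀ sin φ sin δ + cos φ cos δ sin H₀ = 1.3772×0.49849×-0.31727 + 0.86690×0.94834×0.98132 = -0.217812 + 0.806759 = 0.588947.
Q̄ = (S₀/π) × [bracket] = (1361/π) × 0.588947 = 255.14 W/m².
— Configuration B (φ=+29.9°):
cos H₀ = −tan(+29.9°) tan(+6.000°) = -0.0604, H₀ = 1.6313 rad.
Bracket: H₀ sin φ sin δ + cos φ cos δ sin H₀ = 1.6313×0.49849×0.10453 + 0.86690×0.99452×0.99817 = 0.085002 + 0.860572 = 0.945574.
Q̄ = (S₀/π) × [bracket] = (1361/π) × 0.945574 = 409.64 W/m².
Ratio Q̄_A / Q̄_B = 255.14 / 409.64 = 0.6228.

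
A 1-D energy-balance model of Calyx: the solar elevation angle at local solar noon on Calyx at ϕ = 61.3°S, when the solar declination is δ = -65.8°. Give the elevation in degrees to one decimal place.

At local noon the hour angle is zero, so the zenith angle equals |ϕ − δ| = |-61.3° − (-65.800°)| = 4.500°.
Elevation = 90° − 4.500° = 85.5°.

85.5°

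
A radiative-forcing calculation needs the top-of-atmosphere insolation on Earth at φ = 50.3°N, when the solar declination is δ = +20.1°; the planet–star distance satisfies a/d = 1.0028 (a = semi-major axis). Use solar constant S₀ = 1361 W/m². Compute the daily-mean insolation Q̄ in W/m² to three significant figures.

cos H₀ = −tan(+50.3°) tan(+20.100°) = -0.4408, H₀ = 2.0273 rad.
Bracket: H₀ sin φ sin δ + cos φ cos δ sin H₀ = 2.0273×0.76940×0.34366 + 0.63877×0.93909×0.89761 = 0.536042 + 0.538443 = 1.074485.
Inverse-square distance factor (a/d)² = 1.0028² = 1.005608.
Q̄ = (S₀/π) × 1.005608 × [bracket] = (1361/π) × 1.005608 × 1.074485 = 468.1 W/m².

Q̄ ≈ 468 W/m²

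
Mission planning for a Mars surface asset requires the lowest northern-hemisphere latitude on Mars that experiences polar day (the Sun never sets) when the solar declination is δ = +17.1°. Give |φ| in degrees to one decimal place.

|φ| = 72.9°

Polar day requires cos H₀ = −tan φ tan δ ≤ −1, i.e. tan φ tan δ ≥ 1.
The boundary is |tan φ| · |tan δ| = 1, so |φ| = 90° − |δ| = 90° − 17.1° = 72.9° in the northern hemisphere.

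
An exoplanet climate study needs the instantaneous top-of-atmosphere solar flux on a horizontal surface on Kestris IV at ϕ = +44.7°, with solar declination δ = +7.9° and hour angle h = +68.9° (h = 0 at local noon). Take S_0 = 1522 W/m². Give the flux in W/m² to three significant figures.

533 W/m²

cos θ_z = sin ϕ sin δ + cos ϕ cos δ cos h = 0.096678 + 0.253457 = 0.350135.
Flux = S_0 · cos θ_z = 1522 × 0.350135 = 532.9 W/m².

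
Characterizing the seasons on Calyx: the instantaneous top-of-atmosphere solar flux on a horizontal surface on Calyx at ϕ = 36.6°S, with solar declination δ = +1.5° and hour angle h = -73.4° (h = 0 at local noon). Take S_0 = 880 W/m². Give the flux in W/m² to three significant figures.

cos θ_z = sin ϕ sin δ + cos ϕ cos δ cos h = -0.015607 + 0.229277 = 0.213670.
Flux = S_0 · cos θ_z = 880 × 0.213670 = 188.0 W/m².

188 W/m²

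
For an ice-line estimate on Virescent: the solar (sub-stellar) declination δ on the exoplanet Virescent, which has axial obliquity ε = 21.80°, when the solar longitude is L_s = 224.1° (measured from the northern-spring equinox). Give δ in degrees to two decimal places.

sin δ = sin ε · sin L_s = sin 21.80° × sin 224.1° = -0.258440.
δ = arcsin(-0.258440) = -14.98°.

δ = -14.98°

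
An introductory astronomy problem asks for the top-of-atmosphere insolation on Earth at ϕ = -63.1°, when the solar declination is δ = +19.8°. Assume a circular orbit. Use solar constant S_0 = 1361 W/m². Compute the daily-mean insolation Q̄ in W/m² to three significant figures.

Q̄ ≈ 27.6 W/m²

cos h₀ = −tan(-63.1°) tan(+19.800°) = 0.7096, h₀ = 0.7818 rad.
Bracket: h₀ sin ϕ sin δ + cos ϕ cos δ sin h₀ = 0.7818×-0.89180×0.33874 + 0.45243×0.94088×0.70456 = -0.236173 + 0.299919 = 0.063746.
Q̄ = (S_0/π) × [bracket] = (1361/π) × 0.063746 = 27.62 W/m².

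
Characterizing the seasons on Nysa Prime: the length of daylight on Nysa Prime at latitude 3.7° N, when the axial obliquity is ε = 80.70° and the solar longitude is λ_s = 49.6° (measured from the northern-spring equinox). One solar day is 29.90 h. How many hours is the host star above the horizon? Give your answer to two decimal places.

15.65 h

Solar declination: sin δ = sin ε · sin λ_s = sin 80.70° × sin 49.6° = 0.75153, so δ = +48.723°.
cos H₀ = −tan φ · tan δ = −tan(+3.7°) × tan(+48.723°) = -0.0737, so H₀ = 1.6445 rad = 94.22°.
Daylight = 2H₀/(2π) × 29.90 h = (1.6445/π) × 29.90 = 15.65 h.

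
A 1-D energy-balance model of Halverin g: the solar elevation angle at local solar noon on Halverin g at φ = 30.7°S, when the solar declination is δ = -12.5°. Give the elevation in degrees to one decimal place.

71.8°

At local noon the hour angle is zero, so the zenith angle equals |φ − δ| = |-30.7° − (-12.500°)| = 18.200°.
Elevation = 90° − 18.200° = 71.8°.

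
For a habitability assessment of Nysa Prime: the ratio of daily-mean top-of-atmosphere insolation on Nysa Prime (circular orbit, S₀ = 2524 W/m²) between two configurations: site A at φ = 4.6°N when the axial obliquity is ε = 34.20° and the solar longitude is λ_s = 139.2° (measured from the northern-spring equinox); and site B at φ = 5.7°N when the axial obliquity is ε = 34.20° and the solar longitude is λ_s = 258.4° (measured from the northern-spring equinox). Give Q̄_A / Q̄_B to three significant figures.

Q̄_A / Q̄_B ≈ 1.30

— Configuration A (φ=+4.6°):
Solar declination: sin δ = sin ε · sin λ_s = sin 34.20° × sin 139.2° = 0.36728, so δ = +21.548°.
cos H₀ = −tan(+4.6°) tan(+21.548°) = -0.0318, H₀ = 1.6026 rad.
Bracket: H₀ sin φ sin δ + cos φ cos δ sin H₀ = 1.6026×0.08020×0.36728 + 0.99678×0.93011×0.99950 = 0.047206 + 0.926651 = 0.973857.
Q̄ = (S₀/π) × [bracket] = (2524/π) × 0.973857 = 782.41 W/m².
— Configuration B (φ=+5.7°):
Solar declination: sin δ = sin ε · sin λ_s = sin 34.20° × sin 258.4° = -0.55060, so δ = -33.408°.
cos H₀ = −tan(+5.7°) tan(-33.408°) = 0.0658, H₀ = 1.5049 rad.
Bracket: H₀ sin φ sin δ + cos φ cos δ sin H₀ = 1.5049×0.09932×-0.55060 + 0.99506×0.83477×0.99783 = -0.082296 + 0.828844 = 0.746548.
Q̄ = (S₀/π) × [bracket] = (2524/π) × 0.746548 = 599.79 W/m².
Ratio Q̄_A / Q̄_B = 782.41 / 599.79 = 1.304.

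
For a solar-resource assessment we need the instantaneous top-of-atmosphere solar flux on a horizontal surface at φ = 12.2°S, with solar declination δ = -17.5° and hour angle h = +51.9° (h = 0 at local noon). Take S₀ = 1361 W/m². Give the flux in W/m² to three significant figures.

cos θ_z = sin φ sin δ + cos φ cos δ cos h = 0.063547 + 0.575187 = 0.638734.
Flux = S₀ · cos θ_z = 1361 × 0.638734 = 869.3 W/m².

869 W/m²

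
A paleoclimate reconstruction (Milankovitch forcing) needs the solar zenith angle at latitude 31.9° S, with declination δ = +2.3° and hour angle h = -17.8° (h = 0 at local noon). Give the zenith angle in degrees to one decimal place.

θ_z = 38.1°

cos θ_z = sin φ sin δ + cos φ cos δ cos h = -0.021207 + 0.807680 = 0.786473.
θ_z = arccos(0.786473) = 38.1°.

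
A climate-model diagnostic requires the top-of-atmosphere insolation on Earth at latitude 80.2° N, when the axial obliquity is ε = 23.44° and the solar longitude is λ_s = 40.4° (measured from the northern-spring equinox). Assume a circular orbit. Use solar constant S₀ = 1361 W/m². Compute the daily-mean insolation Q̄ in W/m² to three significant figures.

Solar declination: sin δ = sin ε · sin λ_s = sin 23.44° × sin 40.4° = 0.25781, so δ = +14.940°.
cos H₀ = −tan(+80.2°) tan(+14.940°) = -1.5448 ≤ −1 ⇒ polar day, H₀ = π.
Bracket: H₀ sin φ sin δ + cos φ cos δ sin H₀ = 3.1416×0.98541×0.25781 + 0.17021×0.96619×0.00000 = 0.798119 + 0.000000 = 0.798119.
Q̄ = (S₀/π) × [bracket] = (1361/π) × 0.798119 = 345.8 W/m².

Q̄ ≈ 346 W/m²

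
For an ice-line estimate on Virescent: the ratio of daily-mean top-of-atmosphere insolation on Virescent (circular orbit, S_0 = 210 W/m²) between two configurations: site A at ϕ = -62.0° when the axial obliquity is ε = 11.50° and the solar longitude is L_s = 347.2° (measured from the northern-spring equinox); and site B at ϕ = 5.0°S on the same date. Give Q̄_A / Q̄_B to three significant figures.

— Configuration A (ϕ=-62.0°):
Solar declination: sin δ = sin ε · sin L_s = sin 11.50° × sin 347.2° = -0.04417, so δ = -2.532°.
cos h₀ = −tan(-62.0°) tan(-2.532°) = -0.0832, h₀ = 1.6540 rad.
Bracket: h₀ sin ϕ sin δ + cos ϕ cos δ sin h₀ = 1.6540×-0.88295×-0.04417 + 0.46947×0.99902×0.99654 = 0.064506 + 0.467387 = 0.531893.
Q̄ = (S_0/π) × [bracket] = (210/π) × 0.531893 = 35.554 W/m².
— Configuration B (ϕ=-5.0°):
cos h₀ = −tan(-5.0°) tan(-2.532°) = -0.0039, h₀ = 1.5747 rad.
Bracket: h₀ sin ϕ sin δ + cos ϕ cos δ sin h₀ = 1.5747×-0.08716×-0.04417 + 0.99619×0.99902×0.99999 = 0.006062 + 0.995204 = 1.001266.
Q̄ = (S_0/π) × [bracket] = (210/π) × 1.001266 = 66.930 W/m².
Ratio Q̄_A / Q̄_B = 35.554 / 66.930 = 0.5312.

Q̄_A / Q̄_B ≈ 0.531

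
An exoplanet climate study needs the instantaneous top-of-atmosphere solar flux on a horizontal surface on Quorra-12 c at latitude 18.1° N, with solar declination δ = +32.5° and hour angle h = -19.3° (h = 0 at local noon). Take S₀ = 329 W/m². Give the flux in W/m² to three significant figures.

cos θ_z = sin φ sin δ + cos φ cos δ cos h = 0.166926 + 0.756604 = 0.923530.
Flux = S₀ · cos θ_z = 329 × 0.923530 = 303.8 W/m².

304 W/m²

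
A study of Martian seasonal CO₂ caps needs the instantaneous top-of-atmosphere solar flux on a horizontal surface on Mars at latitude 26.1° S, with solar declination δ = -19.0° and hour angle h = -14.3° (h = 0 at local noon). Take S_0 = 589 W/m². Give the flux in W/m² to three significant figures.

cos θ_z = sin ϕ sin δ + cos ϕ cos δ cos h = 0.143230 + 0.822793 = 0.966023.
Flux = S_0 · cos θ_z = 589 × 0.966023 = 569.0 W/m².

569 W/m²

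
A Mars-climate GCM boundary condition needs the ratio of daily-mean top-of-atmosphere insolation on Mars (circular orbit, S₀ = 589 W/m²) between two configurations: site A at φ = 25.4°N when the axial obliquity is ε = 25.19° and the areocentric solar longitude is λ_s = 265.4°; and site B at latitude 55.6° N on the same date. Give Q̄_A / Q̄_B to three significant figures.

— Configuration A (φ=+25.4°):
sin δ = sin 25.19° × sin 265.4° = -0.42425, so δ = -25.103°.
cos H₀ = −tan(+25.4°) tan(-25.103°) = 0.2225, H₀ = 1.3465 rad.
Bracket: H₀ sin φ sin δ + cos φ cos δ sin H₀ = 1.3465×0.42894×-0.42425 + 0.90334×0.90554×0.97494 = -0.245033 + 0.797511 = 0.552478.
Q̄ = (S₀/π) × [bracket] = (589/π) × 0.552478 = 103.58 W/m².
— Configuration B (φ=+55.6°):
cos H₀ = −tan(+55.6°) tan(-25.103°) = 0.6842, H₀ = 0.8172 rad.
Bracket: H₀ sin φ sin δ + cos φ cos δ sin H₀ = 0.8172×0.82511×-0.42425 + 0.56497×0.90554×0.72927 = -0.286063 + 0.373097 = 0.087034.
Q̄ = (S₀/π) × [bracket] = (589/π) × 0.087034 = 16.318 W/m².
Ratio Q̄_A / Q̄_B = 103.58 / 16.318 = 6.348.

Q̄_A / Q̄_B ≈ 6.35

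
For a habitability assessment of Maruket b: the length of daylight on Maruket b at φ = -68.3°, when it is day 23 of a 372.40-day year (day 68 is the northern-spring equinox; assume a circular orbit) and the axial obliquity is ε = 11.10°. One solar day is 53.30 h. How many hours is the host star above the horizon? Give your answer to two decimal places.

32.46 h

Solar longitude: λ_s = 360° × (23 − 68)/372.40 = -43.502°, i.e. -43.502° + 360° = 316.498°.
sin δ = sin 11.10° × sin 316.498° = -0.13253, so δ = -7.616°.
cos H₀ = −tan φ · tan δ = −tan(-68.3°) × tan(-7.616°) = -0.3360, so H₀ = 1.9135 rad = 109.63°.
Daylight = 2H₀/(2π) × 53.30 h = (1.9135/π) × 53.30 = 32.46 h.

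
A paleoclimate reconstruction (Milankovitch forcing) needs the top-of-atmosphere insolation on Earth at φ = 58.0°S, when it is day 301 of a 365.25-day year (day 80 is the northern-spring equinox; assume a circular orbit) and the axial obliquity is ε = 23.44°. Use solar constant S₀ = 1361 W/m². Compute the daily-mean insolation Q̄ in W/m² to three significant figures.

Q̄ ≈ 382 W/m²

Solar longitude: λ_s = 360° × (301 − 80)/365.25 = 217.823°.
sin δ = sin 23.44° × sin 217.823° = -0.24394, so δ = -14.119°.
cos H₀ = −tan(-58.0°) tan(-14.119°) = -0.4025, H₀ = 1.9851 rad.
Bracket: H₀ sin φ sin δ + cos φ cos δ sin H₀ = 1.9851×-0.84805×-0.24394 + 0.52992×0.96979×0.91540 = 0.410664 + 0.470434 = 0.881098.
Q̄ = (S₀/π) × [bracket] = (1361/π) × 0.881098 = 381.7 W/m².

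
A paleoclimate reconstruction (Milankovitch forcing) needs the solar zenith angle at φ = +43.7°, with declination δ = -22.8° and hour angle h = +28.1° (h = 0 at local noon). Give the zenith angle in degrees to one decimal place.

θ_z = 71.3°

cos θ_z = sin φ sin δ + cos φ cos δ cos h = -0.267728 + 0.587917 = 0.320189.
θ_z = arccos(0.320189) = 71.3°.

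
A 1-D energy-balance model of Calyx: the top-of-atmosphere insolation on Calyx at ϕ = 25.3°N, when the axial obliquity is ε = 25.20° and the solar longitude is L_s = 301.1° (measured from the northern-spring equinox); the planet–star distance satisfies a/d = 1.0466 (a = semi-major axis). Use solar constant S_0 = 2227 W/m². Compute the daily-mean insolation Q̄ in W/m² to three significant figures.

Q̄ ≈ 475 W/m²

Solar declination: sin δ = sin ε · sin L_s = sin 25.20° × sin 301.1° = -0.36458, so δ = -21.382°.
cos h₀ = −tan(+25.3°) tan(-21.382°) = 0.1851, h₀ = 1.3846 rad.
Bracket: h₀ sin ϕ sin δ + cos ϕ cos δ sin h₀ = 1.3846×0.42736×-0.36458 + 0.90408×0.93117×0.98272 = -0.215730 + 0.827305 = 0.611575.
Inverse-square distance factor (a/d)² = 1.0466² = 1.095372.
Q̄ = (S_0/π) × 1.095372 × [bracket] = (2227/π) × 1.095372 × 0.611575 = 474.9 W/m².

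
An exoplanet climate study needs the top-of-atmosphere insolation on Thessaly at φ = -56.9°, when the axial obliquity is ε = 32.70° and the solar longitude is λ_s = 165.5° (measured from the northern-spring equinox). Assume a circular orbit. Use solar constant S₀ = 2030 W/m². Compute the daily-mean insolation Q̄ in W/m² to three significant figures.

Solar declination: sin δ = sin ε · sin λ_s = sin 32.70° × sin 165.5° = 0.13527, so δ = +7.774°.
cos H₀ = −tan(-56.9°) tan(+7.774°) = 0.2094, H₀ = 1.3598 rad.
Bracket: H₀ sin φ sin δ + cos φ cos δ sin H₀ = 1.3598×-0.83772×0.13527 + 0.54610×0.99081×0.97783 = -0.154090 + 0.529086 = 0.374996.
Q̄ = (S₀/π) × [bracket] = (2030/π) × 0.374996 = 242.3 W/m².

Q̄ ≈ 242 W/m²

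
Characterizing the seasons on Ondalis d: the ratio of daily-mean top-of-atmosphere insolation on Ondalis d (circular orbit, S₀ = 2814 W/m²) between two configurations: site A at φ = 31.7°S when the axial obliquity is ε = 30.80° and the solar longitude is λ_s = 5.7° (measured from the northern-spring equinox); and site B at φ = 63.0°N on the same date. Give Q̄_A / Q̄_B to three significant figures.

Q̄_A / Q̄_B ≈ 1.53

— Configuration A (φ=-31.7°):
Solar declination: sin δ = sin ε · sin λ_s = sin 30.80° × sin 5.7° = 0.05086, so δ = +2.915°.
cos H₀ = −tan(-31.7°) tan(+2.915°) = 0.0314, H₀ = 1.5393 rad.
Bracket: H₀ sin φ sin δ + cos φ cos δ sin H₀ = 1.5393×-0.52547×0.05086 + 0.85081×0.99871×0.99951 = -0.041138 + 0.849296 = 0.808158.
Q̄ = (S₀/π) × [bracket] = (2814/π) × 0.808158 = 723.89 W/m².
— Configuration B (φ=+63.0°):
cos H₀ = −tan(+63.0°) tan(+2.915°) = -0.0999, H₀ = 1.6709 rad.
Bracket: H₀ sin φ sin δ + cos φ cos δ sin H₀ = 1.6709×0.89101×0.05086 + 0.45399×0.99871×0.99499 = 0.075720 + 0.451133 = 0.526853.
Q̄ = (S₀/π) × [bracket] = (2814/π) × 0.526853 = 471.91 W/m².
Ratio Q̄_A / Q̄_B = 723.89 / 471.91 = 1.534.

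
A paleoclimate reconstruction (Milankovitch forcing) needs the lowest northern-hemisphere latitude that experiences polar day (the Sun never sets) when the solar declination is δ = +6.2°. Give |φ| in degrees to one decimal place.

|φ| = 83.8°

Polar day requires cos H₀ = −tan φ tan δ ≤ −1, i.e. tan φ tan δ ≥ 1.
The boundary is |tan φ| · |tan δ| = 1, so |φ| = 90° − |δ| = 90° − 6.2° = 83.8° in the northern hemisphere.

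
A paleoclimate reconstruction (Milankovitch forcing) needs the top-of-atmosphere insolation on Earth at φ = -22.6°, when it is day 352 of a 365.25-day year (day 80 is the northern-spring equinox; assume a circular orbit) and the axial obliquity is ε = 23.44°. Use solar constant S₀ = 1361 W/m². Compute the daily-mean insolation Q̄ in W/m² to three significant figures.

Solar longitude: λ_s = 360° × (352 − 80)/365.25 = 268.090°.
sin δ = sin 23.44° × sin 268.090° = -0.39757, so δ = -23.426°.
cos H₀ = −tan(-22.6°) tan(-23.426°) = -0.1804, H₀ = 1.7521 rad.
Bracket: H₀ sin φ sin δ + cos φ cos δ sin H₀ = 1.7521×-0.38430×-0.39757 + 0.92321×0.91757×0.98360 = 0.267697 + 0.833217 = 1.100914.
Q̄ = (S₀/π) × [bracket] = (1361/π) × 1.100914 = 476.9 W/m².

Q̄ ≈ 477 W/m²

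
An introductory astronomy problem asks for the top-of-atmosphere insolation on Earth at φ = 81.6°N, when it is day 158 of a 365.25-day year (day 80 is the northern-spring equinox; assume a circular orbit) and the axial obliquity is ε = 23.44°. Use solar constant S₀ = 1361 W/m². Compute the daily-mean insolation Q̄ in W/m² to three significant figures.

Q̄ ≈ 522 W/m²

Solar longitude: λ_s = 360° × (158 − 80)/365.25 = 76.879°.
sin δ = sin 23.44° × sin 76.879° = 0.38740, so δ = +22.793°.
cos H₀ = −tan(+81.6°) tan(+22.793°) = -2.8457 ≤ −1 ⇒ polar day, H₀ = π.
Bracket: H₀ sin φ sin δ + cos φ cos δ sin H₀ = 3.1416×0.98927×0.38740 + 0.14608×0.92191×0.00000 = 1.203997 + 0.000000 = 1.203997.
Q̄ = (S₀/π) × [bracket] = (1361/π) × 1.203997 = 521.6 W/m².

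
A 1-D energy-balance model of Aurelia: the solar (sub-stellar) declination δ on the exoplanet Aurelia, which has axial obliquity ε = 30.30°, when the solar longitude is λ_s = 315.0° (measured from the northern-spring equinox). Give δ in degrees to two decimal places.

δ = -20.90°

sin δ = sin ε · sin λ_s = sin 30.30° × sin 315.0° = -0.356755.
δ = arcsin(-0.356755) = -20.90°.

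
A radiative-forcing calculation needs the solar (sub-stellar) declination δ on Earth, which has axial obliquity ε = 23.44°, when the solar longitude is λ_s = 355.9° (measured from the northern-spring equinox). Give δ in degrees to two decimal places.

sin δ = sin ε · sin λ_s = sin 23.44° × sin 355.9° = -0.028441.
δ = arcsin(-0.028441) = -1.63°.

δ = -1.63°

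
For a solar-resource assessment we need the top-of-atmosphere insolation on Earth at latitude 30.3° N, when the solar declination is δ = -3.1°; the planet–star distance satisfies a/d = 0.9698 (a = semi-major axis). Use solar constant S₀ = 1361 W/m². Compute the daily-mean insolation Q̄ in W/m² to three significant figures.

Q̄ ≈ 334 W/m²

cos H₀ = −tan(+30.3°) tan(-3.100°) = 0.0316, H₀ = 1.5391 rad.
Bracket: H₀ sin φ sin δ + cos φ cos δ sin H₀ = 1.5391×0.50453×-0.05408 + 0.86340×0.99854×0.99950 = -0.041994 + 0.861708 = 0.819714.
Inverse-square distance factor (a/d)² = 0.9698² = 0.940512.
Q̄ = (S₀/π) × 0.940512 × [bracket] = (1361/π) × 0.940512 × 0.819714 = 334.0 W/m².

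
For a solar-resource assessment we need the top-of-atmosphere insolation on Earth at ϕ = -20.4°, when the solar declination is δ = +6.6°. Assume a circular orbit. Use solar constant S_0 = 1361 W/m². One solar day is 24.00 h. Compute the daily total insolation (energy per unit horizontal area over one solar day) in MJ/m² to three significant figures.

32.5 MJ/m²

cos h₀ = −tan(-20.4°) tan(+6.600°) = 0.0430, h₀ = 1.5278 rad.
Bracket: h₀ sin ϕ sin δ + cos ϕ cos δ sin h₀ = 1.5278×-0.34857×0.11494 + 0.93728×0.99337×0.99907 = -0.061211 + 0.930200 = 0.868989.
Q̄ = (S_0/π) × [bracket] = (1361/π) × 0.868989 = 376.46 W/m².
Daily total = Q̄ × 24.00 h × 3600 s/h = 376.46 × 24.00 × 3600 / 10⁶ = 32.53 MJ/m².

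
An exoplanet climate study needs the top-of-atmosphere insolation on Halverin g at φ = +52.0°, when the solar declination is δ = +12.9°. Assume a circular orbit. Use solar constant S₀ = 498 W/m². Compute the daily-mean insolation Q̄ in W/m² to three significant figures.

cos H₀ = −tan(+52.0°) tan(+12.900°) = -0.2931, H₀ = 1.8683 rad.
Bracket: H₀ sin φ sin δ + cos φ cos δ sin H₀ = 1.8683×0.78801×0.22325 + 0.61566×0.97476×0.95607 = 0.328677 + 0.573757 = 0.902434.
Q̄ = (S₀/π) × [bracket] = (498/π) × 0.902434 = 143.1 W/m².

Q̄ ≈ 143 W/m²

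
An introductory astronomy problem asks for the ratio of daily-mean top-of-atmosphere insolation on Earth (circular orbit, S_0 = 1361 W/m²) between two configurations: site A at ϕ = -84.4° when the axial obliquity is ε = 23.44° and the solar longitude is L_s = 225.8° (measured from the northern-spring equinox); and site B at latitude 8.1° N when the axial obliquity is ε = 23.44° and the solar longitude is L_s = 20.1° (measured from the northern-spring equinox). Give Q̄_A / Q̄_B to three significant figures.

— Configuration A (ϕ=-84.4°):
Solar declination: sin δ = sin ε · sin L_s = sin 23.44° × sin 225.8° = -0.28518, so δ = -16.570°.
cos h₀ = −tan(-84.4°) tan(-16.570°) = -3.0345 ≤ −1 ⇒ polar day, h₀ = π.
Bracket: h₀ sin ϕ sin δ + cos ϕ cos δ sin h₀ = 3.1416×-0.99523×-0.28518 + 0.09758×0.95847×0.00000 = 0.891648 + 0.000000 = 0.891648.
Q̄ = (S_0/π) × [bracket] = (1361/π) × 0.891648 = 386.28 W/m².
— Configuration B (ϕ=+8.1°):
Solar declination: sin δ = sin ε · sin L_s = sin 23.44° × sin 20.1° = 0.13670, so δ = +7.857°.
cos h₀ = −tan(+8.1°) tan(+7.857°) = -0.0196, h₀ = 1.5904 rad.
Bracket: h₀ sin ϕ sin δ + cos ϕ cos δ sin h₀ = 1.5904×0.14090×0.13670 + 0.99002×0.99061×0.99981 = 0.030633 + 0.980537 = 1.011170.
Q̄ = (S_0/π) × [bracket] = (1361/π) × 1.011170 = 438.06 W/m².
Ratio Q̄_A / Q̄_B = 386.28 / 438.06 = 0.8818.

Q̄_A / Q̄_B ≈ 0.882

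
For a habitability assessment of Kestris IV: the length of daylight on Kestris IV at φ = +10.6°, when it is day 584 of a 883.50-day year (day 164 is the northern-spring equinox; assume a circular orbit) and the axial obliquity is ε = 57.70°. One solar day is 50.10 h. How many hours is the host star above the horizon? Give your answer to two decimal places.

Solar longitude: λ_s = 360° × (584 − 164)/883.50 = 171.138°.
sin δ = sin 57.70° × sin 171.138° = 0.13022, so δ = +7.483°.
cos H₀ = −tan φ · tan δ = −tan(+10.6°) × tan(+7.483°) = -0.0246, so H₀ = 1.5954 rad = 91.41°.
Daylight = 2H₀/(2π) × 50.10 h = (1.5954/π) × 50.10 = 25.44 h.

25.44 h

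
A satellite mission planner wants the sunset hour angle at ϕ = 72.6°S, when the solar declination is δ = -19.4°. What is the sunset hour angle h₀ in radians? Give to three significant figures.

h₀ = 3.14 rad

Sunrise equation: cos h₀ = −tan ϕ · tan δ = -1.1237 ≤ −1, so the Sun never sets (polar day) and h₀ = π.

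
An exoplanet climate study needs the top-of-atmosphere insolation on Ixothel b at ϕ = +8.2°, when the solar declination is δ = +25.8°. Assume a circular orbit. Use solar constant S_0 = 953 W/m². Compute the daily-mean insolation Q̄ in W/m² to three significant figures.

cos h₀ = −tan(+8.2°) tan(+25.800°) = -0.0697, h₀ = 1.6405 rad.
Bracket: h₀ sin ϕ sin δ + cos ϕ cos δ sin h₀ = 1.6405×0.14263×0.43523 + 0.98978×0.90032×0.99757 = 0.101837 + 0.888953 = 0.990790.
Q̄ = (S_0/π) × [bracket] = (953/π) × 0.990790 = 300.6 W/m².

Q̄ ≈ 301 W/m²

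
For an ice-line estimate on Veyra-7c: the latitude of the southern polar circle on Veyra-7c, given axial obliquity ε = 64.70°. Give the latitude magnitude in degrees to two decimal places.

25.30°

The polar circle is the lowest latitude that experiences at least one full rotation of continuous darkness at the northern-summer solstice; it lies at |φ| = 90° − ε = 90° − 64.70° = 25.30°.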